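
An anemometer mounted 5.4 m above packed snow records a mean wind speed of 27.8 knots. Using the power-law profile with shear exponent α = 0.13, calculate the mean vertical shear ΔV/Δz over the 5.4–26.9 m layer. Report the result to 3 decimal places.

0.300 knots/m

Power law: V₂ = V₁ · (z₂/z₁)^α = 27.8 × (4.9815)^0.13 = 34.2532 knots
ΔV/Δz = (34.2532 − 27.8)/(26.9 − 5.4) = 6.4532/21.5000 = 0.30015 knots/m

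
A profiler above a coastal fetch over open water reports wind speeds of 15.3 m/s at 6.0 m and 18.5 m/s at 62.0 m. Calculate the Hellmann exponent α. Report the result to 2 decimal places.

α ≈ 0.08

Power law: V₂/V₁ = (z₂/z₁)^α ⇒ α = ln(V₂/V₁) / ln(z₂/z₁)
α = ln(18.5/15.3) / ln(62.0/6.0) = ln(1.2092) / ln(10.3333)
  = 0.18992 / 2.33537 = 0.08132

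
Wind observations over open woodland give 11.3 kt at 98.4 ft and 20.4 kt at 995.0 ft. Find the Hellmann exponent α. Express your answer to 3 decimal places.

α ≈ 0.255

Power law: V₂/V₁ = (z₂/z₁)^α ⇒ α = ln(V₂/V₁) / ln(z₂/z₁)
α = ln(20.4/11.3) / ln(995.0/98.4) = ln(1.8053) / ln(10.1118)
  = 0.59073 / 2.31370 = 0.25532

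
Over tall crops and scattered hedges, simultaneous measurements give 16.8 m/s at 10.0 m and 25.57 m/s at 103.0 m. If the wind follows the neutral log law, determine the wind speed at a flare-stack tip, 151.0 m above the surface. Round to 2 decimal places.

Log law: V ∝ ln(z/z₀). From the pair, with r = V₁/V₂ = 0.65702,
ln z₀ = (ln z₁ − r·ln z₂)/(1 − r) = (2.3026 − 0.65702×4.6347)/0.34298 = -2.1649 → z₀ = 0.1148 m
V₃ = V₁ · ln(z₃/z₀)/ln(z₁/z₀) = 16.8 × 7.1822/4.4675 = 27.0086 m/s

27.01 m/s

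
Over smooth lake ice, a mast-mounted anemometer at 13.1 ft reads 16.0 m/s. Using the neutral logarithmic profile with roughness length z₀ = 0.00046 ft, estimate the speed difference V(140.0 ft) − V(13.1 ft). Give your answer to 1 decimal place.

Log law: V₂ = V₁ · ln(z₂/z₀)/ln(z₁/z₀) = 16.0 × 12.6259/10.2569 = 19.6955 m/s
ΔV = 19.6955 − 16.0 = 3.6955 m/s

3.7 m/s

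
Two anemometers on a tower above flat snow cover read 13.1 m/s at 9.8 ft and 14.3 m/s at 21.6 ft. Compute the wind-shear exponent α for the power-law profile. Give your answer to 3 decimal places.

α ≈ 0.111

Power law: V₂/V₁ = (z₂/z₁)^α ⇒ α = ln(V₂/V₁) / ln(z₂/z₁)
α = ln(14.3/13.1) / ln(21.6/9.8) = ln(1.0916) / ln(2.2041)
  = 0.08765 / 0.79031 = 0.11090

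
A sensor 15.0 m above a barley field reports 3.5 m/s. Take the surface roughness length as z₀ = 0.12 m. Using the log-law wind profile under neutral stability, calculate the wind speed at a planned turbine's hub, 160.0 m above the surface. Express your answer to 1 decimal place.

5.2 m/s

Log law: V(z) ∝ ln(z/z₀), so V₂/V₁ = ln(z₂/z₀) / ln(z₁/z₀).
ln(160.0/0.12) = 7.1954, ln(15.0/0.12) = 4.8283
V₂ = 3.5 × 7.1954/4.8283 = 3.5 × 1.4903 = 5.2159 m/s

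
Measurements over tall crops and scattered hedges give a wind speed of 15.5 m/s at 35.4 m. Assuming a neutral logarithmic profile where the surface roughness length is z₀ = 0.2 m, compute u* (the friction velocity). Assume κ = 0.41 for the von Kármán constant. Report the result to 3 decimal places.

u* ≈ 1.228 m/s

Log law: V(z) = (u*/κ) · ln(z/z₀) ⇒ u* = κ · V / ln(z/z₀)
u* = 0.41 × 15.5 / ln(35.4/0.2) = 0.41 × 15.5 / 5.1761
   = 6.3550 / 5.1761 = 1.2277 m/s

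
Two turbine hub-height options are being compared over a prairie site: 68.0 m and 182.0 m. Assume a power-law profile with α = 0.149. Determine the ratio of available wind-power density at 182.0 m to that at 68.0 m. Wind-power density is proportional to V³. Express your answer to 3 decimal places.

Speed ratio: V_B/V_A = (z_B/z_A)^α = (182.0/68.0)^0.149 = (2.6765)^0.149 = 1.15800
Power-density ratio: P_B/P_A = (V_B/V_A)³ = (1.15800)³ = 1.55282

1.553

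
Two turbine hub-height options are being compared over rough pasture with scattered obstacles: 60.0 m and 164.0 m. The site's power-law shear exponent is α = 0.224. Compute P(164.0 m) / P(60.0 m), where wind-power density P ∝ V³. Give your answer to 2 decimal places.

Speed ratio: V_B/V_A = (z_B/z_A)^α = (164.0/60.0)^0.224 = (2.7333)^0.224 = 1.25262
Power-density ratio: P_B/P_A = (V_B/V_A)³ = (1.25262)³ = 1.96543

1.97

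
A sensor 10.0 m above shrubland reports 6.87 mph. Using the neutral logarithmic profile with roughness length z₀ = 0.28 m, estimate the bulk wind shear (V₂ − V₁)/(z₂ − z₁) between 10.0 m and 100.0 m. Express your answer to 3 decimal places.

Log law: V₂ = V₁ · ln(z₂/z₀)/ln(z₁/z₀) = 6.87 × 5.8781/3.5756 = 11.2941 mph
ΔV/Δz = (11.2941 − 6.87)/(100.0 − 10.0) = 4.4241/90.0000 = 0.04916 mph/m

0.049 mph/m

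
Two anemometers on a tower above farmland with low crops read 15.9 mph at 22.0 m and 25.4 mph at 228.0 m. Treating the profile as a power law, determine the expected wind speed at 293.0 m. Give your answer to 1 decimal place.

26.7 mph

First find α: α = ln(V₂/V₁)/ln(z₂/z₁) = ln(25.4/15.9)/ln(228.0/22.0) = 0.46843/2.33830 = 0.2003
Extrapolate from 228.0 m to 293.0 m: V₃ = 25.4 × (293.0/228.0)^0.2003 = 25.4 × 1.0515 = 26.7089 mph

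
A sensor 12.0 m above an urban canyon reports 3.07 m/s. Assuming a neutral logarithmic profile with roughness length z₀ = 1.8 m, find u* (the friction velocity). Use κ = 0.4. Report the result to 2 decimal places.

u* ≈ 0.65 m/s

Log law: V(z) = (u*/κ) · ln(z/z₀) ⇒ u* = κ · V / ln(z/z₀)
u* = 0.4 × 3.07 / ln(12.0/1.8) = 0.4 × 3.07 / 1.8971
   = 1.2280 / 1.8971 = 0.6473 m/s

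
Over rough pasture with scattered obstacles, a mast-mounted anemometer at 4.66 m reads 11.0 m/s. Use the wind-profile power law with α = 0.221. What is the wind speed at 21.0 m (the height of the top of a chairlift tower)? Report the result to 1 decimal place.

15.3 m/s

Power-law profile: V₂ = V₁ · (z₂/z₁)^α
V₂ = 11.0 × (21.0/4.66)^0.221 = 11.0 × (4.5064)^0.221
    = 11.0 × 1.3948 = 15.3423 m/s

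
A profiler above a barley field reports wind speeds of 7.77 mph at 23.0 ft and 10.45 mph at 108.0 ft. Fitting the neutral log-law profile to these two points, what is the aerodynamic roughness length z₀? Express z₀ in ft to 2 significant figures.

z₀ ≈ 0.26 ft

Log law: V(z) ∝ ln(z/z₀). With r = V₁/V₂ = 7.77/10.45 = 0.74354,
r · ln(z₂/z₀) = ln(z₁/z₀) ⇒ ln z₀ = (ln z₁ − r·ln z₂)/(1 − r)
ln z₀ = (3.13549 − 0.74354×4.68213) / 0.25646 = -1.3486
z₀ = exp(-1.3486) = 0.2596 ft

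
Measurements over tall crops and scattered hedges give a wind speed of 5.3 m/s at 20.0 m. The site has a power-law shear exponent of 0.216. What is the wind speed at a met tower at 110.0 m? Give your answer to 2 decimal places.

Power-law profile: V₂ = V₁ · (z₂/z₁)^α
V₂ = 5.3 × (110.0/20.0)^0.216 = 5.3 × (5.5000)^0.216
    = 5.3 × 1.4452 = 7.6594 m/s

7.66 m/s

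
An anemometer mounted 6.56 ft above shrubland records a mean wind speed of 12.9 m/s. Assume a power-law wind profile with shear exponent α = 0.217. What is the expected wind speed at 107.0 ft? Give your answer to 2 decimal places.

Power-law profile: V₂ = V₁ · (z₂/z₁)^α
V₂ = 12.9 × (107.0/6.56)^0.217 = 12.9 × (16.3110)^0.217
    = 12.9 × 1.8328 = 23.6427 m/s

23.64 m/s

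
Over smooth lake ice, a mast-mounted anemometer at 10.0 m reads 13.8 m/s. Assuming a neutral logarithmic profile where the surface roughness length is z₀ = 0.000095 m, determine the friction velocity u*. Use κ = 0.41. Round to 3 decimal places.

Log law: V(z) = (u*/κ) · ln(z/z₀) ⇒ u* = κ · V / ln(z/z₀)
u* = 0.41 × 13.8 / ln(10.0/0.000095) = 0.41 × 13.8 / 11.5642
   = 5.6580 / 11.5642 = 0.4893 m/s

u* ≈ 0.489 m/s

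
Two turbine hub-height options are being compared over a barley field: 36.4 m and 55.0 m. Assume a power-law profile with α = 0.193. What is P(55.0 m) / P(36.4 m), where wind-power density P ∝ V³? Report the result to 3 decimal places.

1.270

Speed ratio: V_B/V_A = (z_B/z_A)^α = (55.0/36.4)^0.193 = (1.5110)^0.193 = 1.08292
Power-density ratio: P_B/P_A = (V_B/V_A)³ = (1.08292)³ = 1.26997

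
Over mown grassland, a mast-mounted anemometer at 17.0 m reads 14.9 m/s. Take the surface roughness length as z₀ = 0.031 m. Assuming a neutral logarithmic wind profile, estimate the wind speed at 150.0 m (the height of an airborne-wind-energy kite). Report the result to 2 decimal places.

Log law: V(z) ∝ ln(z/z₀), so V₂/V₁ = ln(z₂/z₀) / ln(z₁/z₀).
ln(150.0/0.031) = 8.4844, ln(17.0/0.031) = 6.3070
V₂ = 14.9 × 8.4844/6.3070 = 14.9 × 1.3452 = 20.0441 m/s

20.04 m/s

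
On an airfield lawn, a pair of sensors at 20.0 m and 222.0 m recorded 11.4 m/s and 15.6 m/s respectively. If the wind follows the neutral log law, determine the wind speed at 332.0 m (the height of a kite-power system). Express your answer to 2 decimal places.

Log law: V ∝ ln(z/z₀). From the pair, with r = V₁/V₂ = 0.73077,
ln z₀ = (ln z₁ − r·ln z₂)/(1 − r) = (2.9957 − 0.73077×5.4027)/0.26923 = -3.5374 → z₀ = 0.02909 m
V₃ = V₁ · ln(z₃/z₀)/ln(z₁/z₀) = 11.4 × 9.3425/6.5331 = 16.3023 m/s

16.30 m/s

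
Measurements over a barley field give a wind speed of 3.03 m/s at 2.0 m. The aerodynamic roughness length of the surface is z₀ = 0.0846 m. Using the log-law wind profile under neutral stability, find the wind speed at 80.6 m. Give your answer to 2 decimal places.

Log law: V(z) ∝ ln(z/z₀), so V₂/V₁ = ln(z₂/z₀) / ln(z₁/z₀).
ln(80.6/0.0846) = 6.8593, ln(2.0/0.0846) = 3.1630
V₂ = 3.03 × 6.8593/3.1630 = 3.03 × 2.1686 = 6.5710 m/s

6.57 m/s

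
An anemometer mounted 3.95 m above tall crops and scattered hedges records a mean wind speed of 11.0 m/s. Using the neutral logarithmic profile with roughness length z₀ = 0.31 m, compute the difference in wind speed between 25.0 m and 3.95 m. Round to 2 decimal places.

Log law: V₂ = V₁ · ln(z₂/z₀)/ln(z₁/z₀) = 11.0 × 4.3901/2.5449 = 18.9755 m/s
ΔV = 18.9755 − 11.0 = 7.9755 m/s

7.98 m/s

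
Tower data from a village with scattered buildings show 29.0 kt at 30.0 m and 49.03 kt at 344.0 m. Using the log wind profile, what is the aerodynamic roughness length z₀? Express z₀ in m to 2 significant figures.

Log law: V(z) ∝ ln(z/z₀). With r = V₁/V₂ = 29.0/49.03 = 0.59147,
r · ln(z₂/z₀) = ln(z₁/z₀) ⇒ ln z₀ = (ln z₁ − r·ln z₂)/(1 − r)
ln z₀ = (3.40120 − 0.59147×5.84064) / 0.40853 = -0.1307
z₀ = exp(-0.1307) = 0.8775 m

z₀ ≈ 0.88 m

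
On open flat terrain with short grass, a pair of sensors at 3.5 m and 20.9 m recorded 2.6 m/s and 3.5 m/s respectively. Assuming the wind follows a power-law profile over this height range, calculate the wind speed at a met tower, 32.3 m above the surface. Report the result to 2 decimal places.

First find α: α = ln(V₂/V₁)/ln(z₂/z₁) = ln(3.5/2.6)/ln(20.9/3.5) = 0.29725/1.78699 = 0.1663
Extrapolate from 20.9 m to 32.3 m: V₃ = 3.5 × (32.3/20.9)^0.1663 = 3.5 × 1.0751 = 3.7628 m/s

3.76 m/s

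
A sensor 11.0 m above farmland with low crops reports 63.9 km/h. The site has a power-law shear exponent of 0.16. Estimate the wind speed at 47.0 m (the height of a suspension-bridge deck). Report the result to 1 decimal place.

Power-law profile: V₂ = V₁ · (z₂/z₁)^α
V₂ = 63.9 × (47.0/11.0)^0.16 = 63.9 × (4.2727)^0.16
    = 63.9 × 1.2616 = 80.6146 km/h

80.6 km/h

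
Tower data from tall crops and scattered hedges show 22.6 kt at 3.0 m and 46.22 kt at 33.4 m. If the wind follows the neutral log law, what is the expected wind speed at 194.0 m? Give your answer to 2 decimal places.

Log law: V ∝ ln(z/z₀). From the pair, with r = V₁/V₂ = 0.48897,
ln z₀ = (ln z₁ − r·ln z₂)/(1 − r) = (1.0986 − 0.48897×3.5086)/0.51103 = -1.2073 → z₀ = 0.2990 m
V₃ = V₁ · ln(z₃/z₀)/ln(z₁/z₀) = 22.6 × 6.4751/2.3059 = 63.4630 kt

63.46 kt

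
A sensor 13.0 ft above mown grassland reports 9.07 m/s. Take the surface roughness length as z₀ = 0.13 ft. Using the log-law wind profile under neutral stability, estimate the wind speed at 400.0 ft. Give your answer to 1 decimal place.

15.8 m/s

Log law: V(z) ∝ ln(z/z₀), so V₂/V₁ = ln(z₂/z₀) / ln(z₁/z₀).
ln(400.0/0.13) = 8.0317, ln(13.0/0.13) = 4.6052
V₂ = 9.07 × 8.0317/4.6052 = 9.07 × 1.7441 = 15.8186 m/s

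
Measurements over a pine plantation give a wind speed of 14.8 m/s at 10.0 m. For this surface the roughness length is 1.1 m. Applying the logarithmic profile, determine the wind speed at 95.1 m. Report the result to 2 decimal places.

29.90 m/s

Log law: V(z) ∝ ln(z/z₀), so V₂/V₁ = ln(z₂/z₀) / ln(z₁/z₀).
ln(95.1/1.1) = 4.4596, ln(10.0/1.1) = 2.2073
V₂ = 14.8 × 4.4596/2.2073 = 14.8 × 2.0204 = 29.9022 m/s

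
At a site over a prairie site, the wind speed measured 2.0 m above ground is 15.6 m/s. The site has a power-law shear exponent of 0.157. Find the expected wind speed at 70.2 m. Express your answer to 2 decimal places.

27.27 m/s

Power-law profile: V₂ = V₁ · (z₂/z₁)^α
V₂ = 15.6 × (70.2/2.0)^0.157 = 15.6 × (35.1000)^0.157
    = 15.6 × 1.7483 = 27.2733 m/s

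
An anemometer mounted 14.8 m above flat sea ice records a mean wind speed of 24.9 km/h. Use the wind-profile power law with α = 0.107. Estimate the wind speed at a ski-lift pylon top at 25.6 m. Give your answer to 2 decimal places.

26.40 km/h

Power-law profile: V₂ = V₁ · (z₂/z₁)^α
V₂ = 24.9 × (25.6/14.8)^0.107 = 24.9 × (1.7297)^0.107
    = 24.9 × 1.0604 = 26.4036 km/h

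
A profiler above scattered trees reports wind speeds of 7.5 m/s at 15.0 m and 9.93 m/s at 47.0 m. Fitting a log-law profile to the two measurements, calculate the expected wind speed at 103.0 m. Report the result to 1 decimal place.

11.6 m/s

Log law: V ∝ ln(z/z₀). From the pair, with r = V₁/V₂ = 0.75529,
ln z₀ = (ln z₁ − r·ln z₂)/(1 − r) = (2.7081 − 0.75529×3.8501)/0.24471 = -0.8169 → z₀ = 0.4418 m
V₃ = V₁ · ln(z₃/z₀)/ln(z₁/z₀) = 7.5 × 5.4517/3.5250 = 11.5993 m/s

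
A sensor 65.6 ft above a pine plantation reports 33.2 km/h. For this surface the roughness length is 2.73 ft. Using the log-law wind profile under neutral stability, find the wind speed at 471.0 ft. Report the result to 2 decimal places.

53.79 km/h

Log law: V(z) ∝ ln(z/z₀), so V₂/V₁ = ln(z₂/z₀) / ln(z₁/z₀).
ln(471.0/2.73) = 5.1506, ln(65.6/2.73) = 3.1793
V₂ = 33.2 × 5.1506/3.1793 = 33.2 × 1.6200 = 53.7854 km/h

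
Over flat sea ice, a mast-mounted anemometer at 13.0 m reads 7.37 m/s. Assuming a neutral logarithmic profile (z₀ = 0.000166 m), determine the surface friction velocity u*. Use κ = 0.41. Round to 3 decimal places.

u* ≈ 0.268 m/s

Log law: V(z) = (u*/κ) · ln(z/z₀) ⇒ u* = κ · V / ln(z/z₀)
u* = 0.41 × 7.37 / ln(13.0/0.000166) = 0.41 × 7.37 / 11.2685
   = 3.0217 / 11.2685 = 0.2682 m/s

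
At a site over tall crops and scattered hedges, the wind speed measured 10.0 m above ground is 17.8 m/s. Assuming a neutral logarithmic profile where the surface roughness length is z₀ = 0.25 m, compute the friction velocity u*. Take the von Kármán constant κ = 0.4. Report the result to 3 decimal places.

u* ≈ 1.930 m/s

Log law: V(z) = (u*/κ) · ln(z/z₀) ⇒ u* = κ · V / ln(z/z₀)
u* = 0.4 × 17.8 / ln(10.0/0.25) = 0.4 × 17.8 / 3.6889
   = 7.1200 / 3.6889 = 1.9301 m/s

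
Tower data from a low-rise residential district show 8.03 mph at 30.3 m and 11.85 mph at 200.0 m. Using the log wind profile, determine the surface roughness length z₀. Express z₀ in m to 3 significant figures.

Log law: V(z) ∝ ln(z/z₀). With r = V₁/V₂ = 8.03/11.85 = 0.67764,
r · ln(z₂/z₀) = ln(z₁/z₀) ⇒ ln z₀ = (ln z₁ − r·ln z₂)/(1 − r)
ln z₀ = (3.41115 − 0.67764×5.29832) / 0.32236 = -0.5559
z₀ = exp(-0.5559) = 0.5736 m

z₀ ≈ 0.574 m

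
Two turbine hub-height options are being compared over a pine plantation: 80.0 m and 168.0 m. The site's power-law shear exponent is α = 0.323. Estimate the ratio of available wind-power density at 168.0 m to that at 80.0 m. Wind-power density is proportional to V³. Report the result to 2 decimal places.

2.05

Speed ratio: V_B/V_A = (z_B/z_A)^α = (168.0/80.0)^0.323 = (2.1000)^0.323 = 1.27080
Power-density ratio: P_B/P_A = (V_B/V_A)³ = (1.27080)³ = 2.05225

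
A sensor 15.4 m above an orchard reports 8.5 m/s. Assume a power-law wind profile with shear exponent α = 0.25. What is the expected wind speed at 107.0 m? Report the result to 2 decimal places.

13.80 m/s

Power-law profile: V₂ = V₁ · (z₂/z₁)^α
V₂ = 8.5 × (107.0/15.4)^0.25 = 8.5 × (6.9481)^0.25
    = 8.5 × 1.6236 = 13.8002 m/s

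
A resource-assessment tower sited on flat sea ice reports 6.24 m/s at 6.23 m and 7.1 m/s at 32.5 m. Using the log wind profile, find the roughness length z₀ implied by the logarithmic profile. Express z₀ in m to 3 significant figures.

z₀ ≈ 0.0000388 m

Log law: V(z) ∝ ln(z/z₀). With r = V₁/V₂ = 6.24/7.1 = 0.87887,
r · ln(z₂/z₀) = ln(z₁/z₀) ⇒ ln z₀ = (ln z₁ − r·ln z₂)/(1 − r)
ln z₀ = (1.82938 − 0.87887×3.48124) / 0.12113 = -10.1562
z₀ = exp(-10.1562) = 0.00003883 m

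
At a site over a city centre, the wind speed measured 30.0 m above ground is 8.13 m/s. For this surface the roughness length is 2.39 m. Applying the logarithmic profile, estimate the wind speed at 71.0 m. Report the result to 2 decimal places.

10.90 m/s

Log law: V(z) ∝ ln(z/z₀), so V₂/V₁ = ln(z₂/z₀) / ln(z₁/z₀).
ln(71.0/2.39) = 3.3914, ln(30.0/2.39) = 2.5299
V₂ = 8.13 × 3.3914/2.5299 = 8.13 × 1.3405 = 10.8984 m/s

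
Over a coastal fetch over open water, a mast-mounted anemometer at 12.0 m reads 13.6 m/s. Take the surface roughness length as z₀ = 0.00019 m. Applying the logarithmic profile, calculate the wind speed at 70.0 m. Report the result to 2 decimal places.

15.77 m/s

Log law: V(z) ∝ ln(z/z₀), so V₂/V₁ = ln(z₂/z₀) / ln(z₁/z₀).
ln(70.0/0.00019) = 12.8170, ln(12.0/0.00019) = 11.0534
V₂ = 13.6 × 12.8170/11.0534 = 13.6 × 1.1596 = 15.7699 m/s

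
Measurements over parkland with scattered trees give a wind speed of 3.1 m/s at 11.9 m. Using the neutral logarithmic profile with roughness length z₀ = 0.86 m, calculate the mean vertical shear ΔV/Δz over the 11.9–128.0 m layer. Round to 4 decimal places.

Log law: V₂ = V₁ · ln(z₂/z₀)/ln(z₁/z₀) = 3.1 × 5.0029/2.6274 = 5.9028 m/s
ΔV/Δz = (5.9028 − 3.1)/(128.0 − 11.9) = 2.8028/116.1000 = 0.02414 m/s/m

0.0241 m/s/m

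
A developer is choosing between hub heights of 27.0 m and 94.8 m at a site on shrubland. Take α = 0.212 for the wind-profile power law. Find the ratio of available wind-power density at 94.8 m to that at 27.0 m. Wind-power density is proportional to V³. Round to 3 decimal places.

Speed ratio: V_B/V_A = (z_B/z_A)^α = (94.8/27.0)^0.212 = (3.5111)^0.212 = 1.30507
Power-density ratio: P_B/P_A = (V_B/V_A)³ = (1.30507)³ = 2.22281

2.223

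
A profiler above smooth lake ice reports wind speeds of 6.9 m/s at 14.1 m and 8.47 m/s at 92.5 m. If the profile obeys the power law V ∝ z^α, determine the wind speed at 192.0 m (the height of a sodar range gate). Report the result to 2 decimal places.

First find α: α = ln(V₂/V₁)/ln(z₂/z₁) = ln(8.47/6.9)/ln(92.5/14.1) = 0.20501/1.88103 = 0.1090
Extrapolate from 92.5 m to 192.0 m: V₃ = 8.47 × (192.0/92.5)^0.1090 = 8.47 × 1.0828 = 9.1717 m/s

9.17 m/s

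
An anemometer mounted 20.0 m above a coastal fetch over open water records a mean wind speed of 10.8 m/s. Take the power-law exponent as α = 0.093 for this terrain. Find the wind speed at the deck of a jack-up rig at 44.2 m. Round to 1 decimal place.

11.6 m/s

Power-law profile: V₂ = V₁ · (z₂/z₁)^α
V₂ = 10.8 × (44.2/20.0)^0.093 = 10.8 × (2.2100)^0.093
    = 10.8 × 1.0765 = 11.6266 m/s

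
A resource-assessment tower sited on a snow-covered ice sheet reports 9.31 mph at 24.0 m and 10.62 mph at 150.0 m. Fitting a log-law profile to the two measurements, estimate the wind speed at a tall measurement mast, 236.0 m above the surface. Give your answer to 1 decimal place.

Log law: V ∝ ln(z/z₀). From the pair, with r = V₁/V₂ = 0.87665,
ln z₀ = (ln z₁ − r·ln z₂)/(1 − r) = (3.1781 − 0.87665×5.0106)/0.12335 = -9.8459 → z₀ = 0.00005297 m
V₃ = V₁ · ln(z₃/z₀)/ln(z₁/z₀) = 9.31 × 15.3097/13.0239 = 10.9440 mph

10.9 mph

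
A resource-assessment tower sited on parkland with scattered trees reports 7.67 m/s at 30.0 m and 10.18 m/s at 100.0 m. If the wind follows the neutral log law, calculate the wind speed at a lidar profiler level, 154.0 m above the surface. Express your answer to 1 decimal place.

Log law: V ∝ ln(z/z₀). From the pair, with r = V₁/V₂ = 0.75344,
ln z₀ = (ln z₁ − r·ln z₂)/(1 − r) = (3.4012 − 0.75344×4.6052)/0.24656 = -0.2779 → z₀ = 0.7574 m
V₃ = V₁ · ln(z₃/z₀)/ln(z₁/z₀) = 7.67 × 5.3148/3.6791 = 11.0802 m/s

11.1 m/s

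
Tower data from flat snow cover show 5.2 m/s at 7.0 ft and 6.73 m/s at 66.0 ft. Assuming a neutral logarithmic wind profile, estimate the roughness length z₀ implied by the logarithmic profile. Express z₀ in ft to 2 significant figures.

z₀ ≈ 0.0034 ft

Log law: V(z) ∝ ln(z/z₀). With r = V₁/V₂ = 5.2/6.73 = 0.77266,
r · ln(z₂/z₀) = ln(z₁/z₀) ⇒ ln z₀ = (ln z₁ − r·ln z₂)/(1 − r)
ln z₀ = (1.94591 − 0.77266×4.18965) / 0.22734 = -5.6799
z₀ = exp(-5.6799) = 0.003414 ft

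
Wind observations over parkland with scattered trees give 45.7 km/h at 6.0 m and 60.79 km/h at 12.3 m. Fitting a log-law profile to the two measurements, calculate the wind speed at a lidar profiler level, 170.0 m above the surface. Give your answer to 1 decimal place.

116.0 km/h

Log law: V ∝ ln(z/z₀). From the pair, with r = V₁/V₂ = 0.75177,
ln z₀ = (ln z₁ − r·ln z₂)/(1 − r) = (1.7918 − 0.75177×2.5096)/0.24823 = -0.3822 → z₀ = 0.6823 m
V₃ = V₁ · ln(z₃/z₀)/ln(z₁/z₀) = 45.7 × 5.5180/2.1740 = 115.9964 km/h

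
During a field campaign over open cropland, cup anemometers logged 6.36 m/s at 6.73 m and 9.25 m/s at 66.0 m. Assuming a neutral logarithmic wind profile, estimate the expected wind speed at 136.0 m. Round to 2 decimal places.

Log law: V ∝ ln(z/z₀). From the pair, with r = V₁/V₂ = 0.68757,
ln z₀ = (ln z₁ − r·ln z₂)/(1 − r) = (1.9066 − 0.68757×4.1897)/0.31243 = -3.1178 → z₀ = 0.04426 m
V₃ = V₁ · ln(z₃/z₀)/ln(z₁/z₀) = 6.36 × 8.0304/5.0244 = 10.1652 m/s

10.17 m/s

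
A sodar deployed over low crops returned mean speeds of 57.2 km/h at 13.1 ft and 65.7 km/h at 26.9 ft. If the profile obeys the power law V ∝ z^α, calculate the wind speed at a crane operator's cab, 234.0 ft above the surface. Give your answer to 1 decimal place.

First find α: α = ln(V₂/V₁)/ln(z₂/z₁) = ln(65.7/57.2)/ln(26.9/13.1) = 0.13855/0.71951 = 0.1926
Extrapolate from 26.9 ft to 234.0 ft: V₃ = 65.7 × (234.0/26.9)^0.1926 = 65.7 × 1.5167 = 99.6466 km/h

99.6 km/h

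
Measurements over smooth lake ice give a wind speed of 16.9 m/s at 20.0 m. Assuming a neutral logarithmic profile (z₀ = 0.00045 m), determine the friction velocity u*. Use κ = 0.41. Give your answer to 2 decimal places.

Log law: V(z) = (u*/κ) · ln(z/z₀) ⇒ u* = κ · V / ln(z/z₀)
u* = 0.41 × 16.9 / ln(20.0/0.00045) = 0.41 × 16.9 / 10.7020
   = 6.9290 / 10.7020 = 0.6474 m/s

u* ≈ 0.65 m/s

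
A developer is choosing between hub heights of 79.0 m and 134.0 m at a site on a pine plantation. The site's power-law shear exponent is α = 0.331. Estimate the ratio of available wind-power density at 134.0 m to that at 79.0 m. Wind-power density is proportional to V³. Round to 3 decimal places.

1.690

Speed ratio: V_B/V_A = (z_B/z_A)^α = (134.0/79.0)^0.331 = (1.6962)^0.331 = 1.19112
Power-density ratio: P_B/P_A = (V_B/V_A)³ = (1.19112)³ = 1.68994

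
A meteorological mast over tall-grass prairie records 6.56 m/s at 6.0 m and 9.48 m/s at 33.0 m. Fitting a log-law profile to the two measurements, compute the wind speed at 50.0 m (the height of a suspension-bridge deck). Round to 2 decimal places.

Log law: V ∝ ln(z/z₀). From the pair, with r = V₁/V₂ = 0.69198,
ln z₀ = (ln z₁ − r·ln z₂)/(1 − r) = (1.7918 − 0.69198×3.4965)/0.30802 = -2.0381 → z₀ = 0.1303 m
V₃ = V₁ · ln(z₃/z₀)/ln(z₁/z₀) = 6.56 × 5.9501/3.8298 = 10.1917 m/s

10.19 m/s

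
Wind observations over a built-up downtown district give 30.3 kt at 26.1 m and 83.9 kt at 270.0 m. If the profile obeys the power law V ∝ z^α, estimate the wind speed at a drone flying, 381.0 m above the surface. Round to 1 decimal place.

97.5 kt

First find α: α = ln(V₂/V₁)/ln(z₂/z₁) = ln(83.9/30.3)/ln(270.0/26.1) = 1.01848/2.33649 = 0.4359
Extrapolate from 270.0 m to 381.0 m: V₃ = 83.9 × (381.0/270.0)^0.4359 = 83.9 × 1.1620 = 97.4891 kt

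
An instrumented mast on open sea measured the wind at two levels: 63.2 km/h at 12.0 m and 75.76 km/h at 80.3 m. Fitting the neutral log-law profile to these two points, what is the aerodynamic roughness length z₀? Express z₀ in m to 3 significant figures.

z₀ ≈ 0.000842 m

Log law: V(z) ∝ ln(z/z₀). With r = V₁/V₂ = 63.2/75.76 = 0.83421,
r · ln(z₂/z₀) = ln(z₁/z₀) ⇒ ln z₀ = (ln z₁ − r·ln z₂)/(1 − r)
ln z₀ = (2.48491 − 0.83421×4.38577) / 0.16579 = -7.0799
z₀ = exp(-7.0799) = 0.0008418 m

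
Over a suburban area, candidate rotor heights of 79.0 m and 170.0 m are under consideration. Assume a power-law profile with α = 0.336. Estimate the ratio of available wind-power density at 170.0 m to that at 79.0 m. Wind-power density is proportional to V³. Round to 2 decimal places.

Speed ratio: V_B/V_A = (z_B/z_A)^α = (170.0/79.0)^0.336 = (2.1519)^0.336 = 1.29368
Power-density ratio: P_B/P_A = (V_B/V_A)³ = (1.29368)³ = 2.16513

2.17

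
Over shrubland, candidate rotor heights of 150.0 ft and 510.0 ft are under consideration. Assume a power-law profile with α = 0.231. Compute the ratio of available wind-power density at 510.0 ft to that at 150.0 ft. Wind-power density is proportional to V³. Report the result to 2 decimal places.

Speed ratio: V_B/V_A = (z_B/z_A)^α = (510.0/150.0)^0.231 = (3.4000)^0.231 = 1.32670
Power-density ratio: P_B/P_A = (V_B/V_A)³ = (1.32670)³ = 2.33515

2.34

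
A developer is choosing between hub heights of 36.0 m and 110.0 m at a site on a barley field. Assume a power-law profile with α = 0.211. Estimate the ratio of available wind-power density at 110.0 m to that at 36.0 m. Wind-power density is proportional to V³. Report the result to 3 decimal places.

2.028

Speed ratio: V_B/V_A = (z_B/z_A)^α = (110.0/36.0)^0.211 = (3.0556)^0.211 = 1.26577
Power-density ratio: P_B/P_A = (V_B/V_A)³ = (1.26577)³ = 2.02797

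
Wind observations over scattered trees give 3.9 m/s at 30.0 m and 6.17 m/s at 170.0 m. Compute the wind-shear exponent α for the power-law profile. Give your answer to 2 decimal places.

Power law: V₂/V₁ = (z₂/z₁)^α ⇒ α = ln(V₂/V₁) / ln(z₂/z₁)
α = ln(6.17/3.9) / ln(170.0/30.0) = ln(1.5821) / ln(5.6667)
  = 0.45872 / 1.73460 = 0.26445

α ≈ 0.26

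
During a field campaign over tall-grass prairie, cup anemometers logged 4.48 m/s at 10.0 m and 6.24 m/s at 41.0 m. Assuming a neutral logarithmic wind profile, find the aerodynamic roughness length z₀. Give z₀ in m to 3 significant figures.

z₀ ≈ 0.276 m

Log law: V(z) ∝ ln(z/z₀). With r = V₁/V₂ = 4.48/6.24 = 0.71795,
r · ln(z₂/z₀) = ln(z₁/z₀) ⇒ ln z₀ = (ln z₁ − r·ln z₂)/(1 − r)
ln z₀ = (2.30259 − 0.71795×3.71357) / 0.28205 = -1.2890
z₀ = exp(-1.2890) = 0.2755 m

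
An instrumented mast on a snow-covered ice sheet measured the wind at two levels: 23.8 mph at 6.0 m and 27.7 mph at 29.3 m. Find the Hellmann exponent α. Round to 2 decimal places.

Power law: V₂/V₁ = (z₂/z₁)^α ⇒ α = ln(V₂/V₁) / ln(z₂/z₁)
α = ln(27.7/23.8) / ln(29.3/6.0) = ln(1.1639) / ln(4.8833)
  = 0.15175 / 1.58583 = 0.09569

α ≈ 0.10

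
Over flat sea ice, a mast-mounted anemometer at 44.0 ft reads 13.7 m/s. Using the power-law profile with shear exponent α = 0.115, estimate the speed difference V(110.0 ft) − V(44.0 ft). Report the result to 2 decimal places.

1.52 m/s

Power law: V₂ = V₁ · (z₂/z₁)^α = 13.7 × (2.5000)^0.115 = 15.2224 m/s
ΔV = 15.2224 − 13.7 = 1.5224 m/s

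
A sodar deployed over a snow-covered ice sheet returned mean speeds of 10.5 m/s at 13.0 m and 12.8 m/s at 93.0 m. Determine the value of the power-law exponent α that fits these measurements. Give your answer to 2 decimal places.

α ≈ 0.10

Power law: V₂/V₁ = (z₂/z₁)^α ⇒ α = ln(V₂/V₁) / ln(z₂/z₁)
α = ln(12.8/10.5) / ln(93.0/13.0) = ln(1.2190) / ln(7.1538)
  = 0.19807 / 1.96765 = 0.10066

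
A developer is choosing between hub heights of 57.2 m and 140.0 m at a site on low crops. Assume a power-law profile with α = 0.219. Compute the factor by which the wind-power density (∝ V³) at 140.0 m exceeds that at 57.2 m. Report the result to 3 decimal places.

Speed ratio: V_B/V_A = (z_B/z_A)^α = (140.0/57.2)^0.219 = (2.4476)^0.219 = 1.21656
Power-density ratio: P_B/P_A = (V_B/V_A)³ = (1.21656)³ = 1.80052

1.801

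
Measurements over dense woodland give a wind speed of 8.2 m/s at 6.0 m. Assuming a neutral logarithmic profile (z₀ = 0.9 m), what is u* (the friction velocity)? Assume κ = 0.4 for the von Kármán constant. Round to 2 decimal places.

u* ≈ 1.73 m/s

Log law: V(z) = (u*/κ) · ln(z/z₀) ⇒ u* = κ · V / ln(z/z₀)
u* = 0.4 × 8.2 / ln(6.0/0.9) = 0.4 × 8.2 / 1.8971
   = 3.2800 / 1.8971 = 1.7289 m/s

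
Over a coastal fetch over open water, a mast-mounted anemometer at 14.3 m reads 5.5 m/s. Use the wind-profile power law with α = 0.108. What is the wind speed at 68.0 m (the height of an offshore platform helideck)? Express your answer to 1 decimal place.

6.5 m/s

Power-law profile: V₂ = V₁ · (z₂/z₁)^α
V₂ = 5.5 × (68.0/14.3)^0.108 = 5.5 × (4.7552)^0.108
    = 5.5 × 1.1834 = 6.5087 m/s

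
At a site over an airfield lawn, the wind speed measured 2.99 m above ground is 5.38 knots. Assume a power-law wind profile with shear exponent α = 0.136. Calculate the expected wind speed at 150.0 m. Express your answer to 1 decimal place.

Power-law profile: V₂ = V₁ · (z₂/z₁)^α
V₂ = 5.38 × (150.0/2.99)^0.136 = 5.38 × (50.1672)^0.136
    = 5.38 × 1.7032 = 9.1630 knots

9.2 knots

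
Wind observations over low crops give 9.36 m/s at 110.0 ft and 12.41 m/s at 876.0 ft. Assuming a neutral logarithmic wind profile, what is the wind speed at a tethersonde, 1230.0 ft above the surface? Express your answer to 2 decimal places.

Log law: V ∝ ln(z/z₀). From the pair, with r = V₁/V₂ = 0.75423,
ln z₀ = (ln z₁ − r·ln z₂)/(1 − r) = (4.7005 − 0.75423×6.7754)/0.24577 = -1.6670 → z₀ = 0.1888 ft
V₃ = V₁ · ln(z₃/z₀)/ln(z₁/z₀) = 9.36 × 8.7818/6.3675 = 12.9089 m/s

12.91 m/s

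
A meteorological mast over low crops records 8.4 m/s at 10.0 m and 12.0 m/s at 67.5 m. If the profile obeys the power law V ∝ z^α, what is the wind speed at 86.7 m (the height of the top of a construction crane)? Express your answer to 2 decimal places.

First find α: α = ln(V₂/V₁)/ln(z₂/z₁) = ln(12.0/8.4)/ln(67.5/10.0) = 0.35667/1.90954 = 0.1868
Extrapolate from 67.5 m to 86.7 m: V₃ = 12.0 × (86.7/67.5)^0.1868 = 12.0 × 1.0479 = 12.5744 m/s

12.57 m/s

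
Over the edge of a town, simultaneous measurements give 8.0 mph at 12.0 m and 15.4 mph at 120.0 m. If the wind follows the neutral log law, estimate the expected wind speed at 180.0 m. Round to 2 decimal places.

Log law: V ∝ ln(z/z₀). From the pair, with r = V₁/V₂ = 0.51948,
ln z₀ = (ln z₁ − r·ln z₂)/(1 − r) = (2.4849 − 0.51948×4.7875)/0.48052 = -0.0044 → z₀ = 0.9956 m
V₃ = V₁ · ln(z₃/z₀)/ln(z₁/z₀) = 8.0 × 5.1973/2.4893 = 16.7031 mph

16.70 mph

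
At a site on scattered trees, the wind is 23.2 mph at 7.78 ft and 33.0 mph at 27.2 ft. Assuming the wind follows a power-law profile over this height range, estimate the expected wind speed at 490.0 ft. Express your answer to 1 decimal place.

74.5 mph

First find α: α = ln(V₂/V₁)/ln(z₂/z₁) = ln(33.0/23.2)/ln(27.2/7.78) = 0.35236/1.25166 = 0.2815
Extrapolate from 27.2 ft to 490.0 ft: V₃ = 33.0 × (490.0/27.2)^0.2815 = 33.0 × 2.2567 = 74.4708 mph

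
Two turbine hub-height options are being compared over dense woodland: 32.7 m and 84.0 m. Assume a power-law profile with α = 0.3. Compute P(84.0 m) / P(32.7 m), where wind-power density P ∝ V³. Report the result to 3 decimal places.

2.338

Speed ratio: V_B/V_A = (z_B/z_A)^α = (84.0/32.7)^0.3 = (2.5688)^0.3 = 1.32715
Power-density ratio: P_B/P_A = (V_B/V_A)³ = (1.32715)³ = 2.33754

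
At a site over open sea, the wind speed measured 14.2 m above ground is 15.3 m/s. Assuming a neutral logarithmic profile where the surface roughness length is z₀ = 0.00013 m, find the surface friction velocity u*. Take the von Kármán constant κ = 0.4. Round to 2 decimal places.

u* ≈ 0.53 m/s

Log law: V(z) = (u*/κ) · ln(z/z₀) ⇒ u* = κ · V / ln(z/z₀)
u* = 0.4 × 15.3 / ln(14.2/0.00013) = 0.4 × 15.3 / 11.6012
   = 6.1200 / 11.6012 = 0.5275 m/s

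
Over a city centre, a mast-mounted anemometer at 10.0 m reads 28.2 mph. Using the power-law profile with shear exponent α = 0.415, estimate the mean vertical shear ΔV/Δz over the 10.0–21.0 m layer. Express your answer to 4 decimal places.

Power law: V₂ = V₁ · (z₂/z₁)^α = 28.2 × (2.1000)^0.415 = 38.3681 mph
ΔV/Δz = (38.3681 − 28.2)/(21.0 − 10.0) = 10.1681/11.0000 = 0.92437 mph/m

0.9244 mph/m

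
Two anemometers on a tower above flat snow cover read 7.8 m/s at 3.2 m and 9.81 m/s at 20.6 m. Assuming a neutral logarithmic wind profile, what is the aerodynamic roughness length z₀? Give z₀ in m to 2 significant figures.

z₀ ≈ 0.0023 m

Log law: V(z) ∝ ln(z/z₀). With r = V₁/V₂ = 7.8/9.81 = 0.79511,
r · ln(z₂/z₀) = ln(z₁/z₀) ⇒ ln z₀ = (ln z₁ − r·ln z₂)/(1 − r)
ln z₀ = (1.16315 − 0.79511×3.02529) / 0.20489 = -6.0631
z₀ = exp(-6.0631) = 0.002327 m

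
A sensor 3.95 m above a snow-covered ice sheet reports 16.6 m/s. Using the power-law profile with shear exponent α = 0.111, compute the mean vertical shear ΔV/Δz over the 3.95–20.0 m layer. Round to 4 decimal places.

0.2040 m/s/m

Power law: V₂ = V₁ · (z₂/z₁)^α = 16.6 × (5.0633)^0.111 = 19.8747 m/s
ΔV/Δz = (19.8747 − 16.6)/(20.0 − 3.95) = 3.2747/16.0500 = 0.20403 m/s/m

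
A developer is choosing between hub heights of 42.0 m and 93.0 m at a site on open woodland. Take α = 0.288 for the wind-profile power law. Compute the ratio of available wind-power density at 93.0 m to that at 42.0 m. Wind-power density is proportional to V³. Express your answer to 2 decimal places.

1.99

Speed ratio: V_B/V_A = (z_B/z_A)^α = (93.0/42.0)^0.288 = (2.2143)^0.288 = 1.25727
Power-density ratio: P_B/P_A = (V_B/V_A)³ = (1.25727)³ = 1.98738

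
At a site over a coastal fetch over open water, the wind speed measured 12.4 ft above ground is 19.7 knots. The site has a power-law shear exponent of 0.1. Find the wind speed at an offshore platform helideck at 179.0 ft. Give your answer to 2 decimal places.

25.73 knots

Power-law profile: V₂ = V₁ · (z₂/z₁)^α
V₂ = 19.7 × (179.0/12.4)^0.1 = 19.7 × (14.4355)^0.1
    = 19.7 × 1.3060 = 25.7282 knots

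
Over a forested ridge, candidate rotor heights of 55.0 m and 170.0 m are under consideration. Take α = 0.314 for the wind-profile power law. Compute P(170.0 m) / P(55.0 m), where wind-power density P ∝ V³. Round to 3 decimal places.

2.895

Speed ratio: V_B/V_A = (z_B/z_A)^α = (170.0/55.0)^0.314 = (3.0909)^0.314 = 1.42524
Power-density ratio: P_B/P_A = (V_B/V_A)³ = (1.42524)³ = 2.89508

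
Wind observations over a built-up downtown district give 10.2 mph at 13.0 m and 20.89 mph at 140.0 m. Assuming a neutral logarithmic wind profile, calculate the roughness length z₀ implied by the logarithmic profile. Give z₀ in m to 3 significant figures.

Log law: V(z) ∝ ln(z/z₀). With r = V₁/V₂ = 10.2/20.89 = 0.48827,
r · ln(z₂/z₀) = ln(z₁/z₀) ⇒ ln z₀ = (ln z₁ − r·ln z₂)/(1 − r)
ln z₀ = (2.56495 − 0.48827×4.94164) / 0.51173 = 0.2972
z₀ = exp(0.2972) = 1.346 m

z₀ ≈ 1.35 m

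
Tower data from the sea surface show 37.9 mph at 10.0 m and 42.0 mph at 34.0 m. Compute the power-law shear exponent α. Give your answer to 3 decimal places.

Power law: V₂/V₁ = (z₂/z₁)^α ⇒ α = ln(V₂/V₁) / ln(z₂/z₁)
α = ln(42.0/37.9) / ln(34.0/10.0) = ln(1.1082) / ln(3.4000)
  = 0.10272 / 1.22378 = 0.08394

α ≈ 0.084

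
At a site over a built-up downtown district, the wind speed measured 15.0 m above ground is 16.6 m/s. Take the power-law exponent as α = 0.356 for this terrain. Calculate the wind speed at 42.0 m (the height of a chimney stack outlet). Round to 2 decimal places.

23.95 m/s

Power-law profile: V₂ = V₁ · (z₂/z₁)^α
V₂ = 16.6 × (42.0/15.0)^0.356 = 16.6 × (2.8000)^0.356
    = 16.6 × 1.4427 = 23.9495 m/s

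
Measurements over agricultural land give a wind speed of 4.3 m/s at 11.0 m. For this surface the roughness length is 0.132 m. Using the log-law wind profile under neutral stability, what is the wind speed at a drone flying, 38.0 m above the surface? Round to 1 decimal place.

Log law: V(z) ∝ ln(z/z₀), so V₂/V₁ = ln(z₂/z₀) / ln(z₁/z₀).
ln(38.0/0.132) = 5.6625, ln(11.0/0.132) = 4.4228
V₂ = 4.3 × 5.6625/4.4228 = 4.3 × 1.2803 = 5.5053 m/s

5.5 m/s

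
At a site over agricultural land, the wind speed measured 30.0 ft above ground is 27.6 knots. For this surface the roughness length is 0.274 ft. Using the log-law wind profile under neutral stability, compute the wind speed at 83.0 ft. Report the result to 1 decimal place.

33.6 knots

Log law: V(z) ∝ ln(z/z₀), so V₂/V₁ = ln(z₂/z₀) / ln(z₁/z₀).
ln(83.0/0.274) = 5.7135, ln(30.0/0.274) = 4.6958
V₂ = 27.6 × 5.7135/4.6958 = 27.6 × 1.2167 = 33.5813 knots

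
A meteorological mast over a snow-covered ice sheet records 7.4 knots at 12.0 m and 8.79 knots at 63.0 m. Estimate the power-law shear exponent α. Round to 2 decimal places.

α ≈ 0.10

Power law: V₂/V₁ = (z₂/z₁)^α ⇒ α = ln(V₂/V₁) / ln(z₂/z₁)
α = ln(8.79/7.4) / ln(63.0/12.0) = ln(1.1878) / ln(5.2500)
  = 0.17213 / 1.65823 = 0.10381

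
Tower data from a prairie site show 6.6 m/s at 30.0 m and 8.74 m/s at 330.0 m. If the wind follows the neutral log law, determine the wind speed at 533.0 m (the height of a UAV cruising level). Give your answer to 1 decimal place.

Log law: V ∝ ln(z/z₀). From the pair, with r = V₁/V₂ = 0.75515,
ln z₀ = (ln z₁ − r·ln z₂)/(1 − r) = (3.4012 − 0.75515×5.7991)/0.24485 = -3.9942 → z₀ = 0.01842 m
V₃ = V₁ · ln(z₃/z₀)/ln(z₁/z₀) = 6.6 × 10.2727/7.3954 = 9.1679 m/s

9.2 m/s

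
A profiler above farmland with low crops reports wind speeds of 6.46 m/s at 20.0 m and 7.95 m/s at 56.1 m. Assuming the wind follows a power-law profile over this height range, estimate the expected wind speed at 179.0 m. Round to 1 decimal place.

First find α: α = ln(V₂/V₁)/ln(z₂/z₁) = ln(7.95/6.46)/ln(56.1/20.0) = 0.20754/1.03140 = 0.2012
Extrapolate from 56.1 m to 179.0 m: V₃ = 7.95 × (179.0/56.1)^0.2012 = 7.95 × 1.2630 = 10.0406 m/s

10.0 m/s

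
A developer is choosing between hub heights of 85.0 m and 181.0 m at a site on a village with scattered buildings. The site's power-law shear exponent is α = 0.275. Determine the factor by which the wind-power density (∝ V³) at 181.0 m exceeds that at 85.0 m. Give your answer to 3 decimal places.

Speed ratio: V_B/V_A = (z_B/z_A)^α = (181.0/85.0)^0.275 = (2.1294)^0.275 = 1.23104
Power-density ratio: P_B/P_A = (V_B/V_A)³ = (1.23104)³ = 1.86558

1.866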